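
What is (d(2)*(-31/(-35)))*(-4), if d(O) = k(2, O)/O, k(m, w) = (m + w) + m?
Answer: -372/35 ≈ -10.629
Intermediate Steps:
k(m, w) = w + 2*m
d(O) = (4 + O)/O (d(O) = (O + 2*2)/O = (O + 4)/O = (4 + O)/O)
(d(2)*(-31/(-35)))*(-4) = (((4 + 2)/2)*(-31/(-35)))*(-4) = (((½)*6)*(-31*(-1/35)))*(-4) = (3*(31/35))*(-4) = (93/35)*(-4) = -372/35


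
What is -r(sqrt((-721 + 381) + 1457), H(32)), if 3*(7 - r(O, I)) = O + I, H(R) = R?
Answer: 11/3 + sqrt(1117)/3 ≈ 14.807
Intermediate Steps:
r(O, I) = 7 - I/3 - O/3 (r(O, I) = 7 - (O + I)/3 = 7 - (I + O)/3 = 7 + (-I/3 - O/3) = 7 - I/3 - O/3)
-r(sqrt((-721 + 381) + 1457), H(32)) = -(7 - 1/3*32 - sqrt((-721 + 381) + 1457)/3) = -(7 - 32/3 - sqrt(-340 + 1457)/3) = -(7 - 32/3 - sqrt(1117)/3) = -(-11/3 - sqrt(1117)/3) = 11/3 + sqrt(1117)/3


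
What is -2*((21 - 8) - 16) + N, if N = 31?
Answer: 37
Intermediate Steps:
-2*((21 - 8) - 16) + N = -2*((21 - 8) - 16) + 31 = -2*(13 - 16) + 31 = -2*(-3) + 31 = 6 + 31 = 37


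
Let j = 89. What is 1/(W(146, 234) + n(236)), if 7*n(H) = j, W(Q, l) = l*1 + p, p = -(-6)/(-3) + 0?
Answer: 7/1713 ≈ 0.0040864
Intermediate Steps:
p = -2 (p = -(-6)*(-1)/3 + 0 = -3*⅔ + 0 = -2 + 0 = -2)
W(Q, l) = -2 + l (W(Q, l) = l*1 - 2 = l - 2 = -2 + l)
n(H) = 89/7 (n(H) = (⅐)*89 = 89/7)
1/(W(146, 234) + n(236)) = 1/((-2 + 234) + 89/7) = 1/(232 + 89/7) = 1/(1713/7) = 7/1713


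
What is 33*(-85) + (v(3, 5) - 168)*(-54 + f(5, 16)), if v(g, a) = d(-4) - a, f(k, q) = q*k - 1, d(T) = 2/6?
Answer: -21365/3 ≈ -7121.7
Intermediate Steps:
d(T) = ⅓ (d(T) = 2*(⅙) = ⅓)
f(k, q) = -1 + k*q (f(k, q) = k*q - 1 = -1 + k*q)
v(g, a) = ⅓ - a
33*(-85) + (v(3, 5) - 168)*(-54 + f(5, 16)) = 33*(-85) + ((⅓ - 1*5) - 168)*(-54 + (-1 + 5*16)) = -2805 + ((⅓ - 5) - 168)*(-54 + (-1 + 80)) = -2805 + (-14/3 - 168)*(-54 + 79) = -2805 - 518/3*25 = -2805 - 12950/3 = -21365/3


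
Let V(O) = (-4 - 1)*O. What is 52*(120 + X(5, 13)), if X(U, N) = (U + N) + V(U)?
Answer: 5876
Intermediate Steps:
V(O) = -5*O
X(U, N) = N - 4*U (X(U, N) = (U + N) - 5*U = (N + U) - 5*U = N - 4*U)
52*(120 + X(5, 13)) = 52*(120 + (13 - 4*5)) = 52*(120 + (13 - 20)) = 52*(120 - 7) = 52*113 = 5876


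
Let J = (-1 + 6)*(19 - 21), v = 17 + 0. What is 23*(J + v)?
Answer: 161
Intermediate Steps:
v = 17
J = -10 (J = 5*(-2) = -10)
23*(J + v) = 23*(-10 + 17) = 23*7 = 161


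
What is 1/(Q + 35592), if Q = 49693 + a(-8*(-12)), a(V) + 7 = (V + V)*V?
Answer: 1/103710 ≈ 9.6423e-6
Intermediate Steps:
a(V) = -7 + 2*V² (a(V) = -7 + (V + V)*V = -7 + (2*V)*V = -7 + 2*V²)
Q = 68118 (Q = 49693 + (-7 + 2*(-8*(-12))²) = 49693 + (-7 + 2*96²) = 49693 + (-7 + 2*9216) = 49693 + (-7 + 18432) = 49693 + 18425 = 68118)
1/(Q + 35592) = 1/(68118 + 35592) = 1/103710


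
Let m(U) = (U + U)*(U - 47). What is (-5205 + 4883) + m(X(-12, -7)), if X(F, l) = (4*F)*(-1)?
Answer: -226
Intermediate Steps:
X(F, l) = -4*F
m(U) = 2*U*(-47 + U) (m(U) = (2*U)*(-47 + U) = 2*U*(-47 + U))
(-5205 + 4883) + m(X(-12, -7)) = (-5205 + 4883) + 2*(-4*(-12))*(-47 - 4*(-12)) = -322 + 2*48*(-47 + 48) = -322 + 2*48*1 = -322 + 96 = -226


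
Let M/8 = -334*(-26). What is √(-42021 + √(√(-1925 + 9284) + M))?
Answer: √(-42021 + √(69472 + √7359)) ≈ 204.35*I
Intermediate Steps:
M = 69472 (M = 8*(-334*(-26)) = 8*8684 = 69472)
√(-42021 + √(√(-1925 + 9284) + M)) = √(-42021 + √(√(-1925 + 9284) + 69472)) = √(-42021 + √(√7359 + 69472)) = √(-42021 + √(69472 + √7359))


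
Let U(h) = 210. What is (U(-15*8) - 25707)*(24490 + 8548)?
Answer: -842369886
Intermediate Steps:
(U(-15*8) - 25707)*(24490 + 8548) = (210 - 25707)*(24490 + 8548) = -25497*33038 = -842369886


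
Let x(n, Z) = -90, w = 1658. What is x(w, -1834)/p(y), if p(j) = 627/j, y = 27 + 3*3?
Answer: -1080/209 ≈ -5.1675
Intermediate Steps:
y = 36 (y = 27 + 9 = 36)
x(w, -1834)/p(y) = -90/(627/36) = -90/(627*(1/36)) = -90/209/12 = -90*12/209 = -1080/209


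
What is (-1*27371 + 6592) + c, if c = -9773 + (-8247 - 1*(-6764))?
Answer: -32035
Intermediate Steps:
c = -11256 (c = -9773 + (-8247 + 6764) = -9773 - 1483 = -11256)
(-1*27371 + 6592) + c = (-1*27371 + 6592) - 11256 = (-27371 + 6592) - 11256 = -20779 - 11256 = -32035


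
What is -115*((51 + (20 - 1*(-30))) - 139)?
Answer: 4370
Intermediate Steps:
-115*((51 + (20 - 1*(-30))) - 139) = -115*((51 + (20 + 30)) - 139) = -115*((51 + 50) - 139) = -115*(101 - 139) = -115*(-38) = 4370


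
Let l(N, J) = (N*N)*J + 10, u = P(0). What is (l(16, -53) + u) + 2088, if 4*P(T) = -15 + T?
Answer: -45895/4 ≈ -11474.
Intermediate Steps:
P(T) = -15/4 + T/4 (P(T) = (-15 + T)/4 = -15/4 + T/4)
u = -15/4 (u = -15/4 + (¼)*0 = -15/4 + 0 = -15/4 ≈ -3.7500)
l(N, J) = 10 + J*N² (l(N, J) = N²*J + 10 = J*N² + 10 = 10 + J*N²)
(l(16, -53) + u) + 2088 = ((10 - 53*16²) - 15/4) + 2088 = ((10 - 53*256) - 15/4) + 2088 = ((10 - 13568) - 15/4) + 2088 = (-13558 - 15/4) + 2088 = -54247/4 + 2088 = -45895/4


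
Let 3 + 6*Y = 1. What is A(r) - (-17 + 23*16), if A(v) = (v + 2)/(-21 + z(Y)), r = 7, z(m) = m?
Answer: -22491/64 ≈ -351.42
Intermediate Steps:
Y = -⅓ (Y = -½ + (⅙)*1 = -½ + ⅙ = -⅓ ≈ -0.33333)
A(v) = -3/32 - 3*v/64 (A(v) = (v + 2)/(-21 - ⅓) = (2 + v)/(-64/3) = (2 + v)*(-3/64) = -3/32 - 3*v/64)
A(r) - (-17 + 23*16) = (-3/32 - 3/64*7) - (-17 + 23*16) = (-3/32 - 21/64) - (-17 + 368) = -27/64 - 1*351 = -27/64 - 351 = -22491/64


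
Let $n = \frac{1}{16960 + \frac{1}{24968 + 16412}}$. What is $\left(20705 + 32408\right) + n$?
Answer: $\frac{37274958436893}{701804801} \approx 53113.0$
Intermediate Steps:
$n = \frac{41380}{701804801}$ ($n = \frac{1}{16960 + \frac{1}{41380}} = \frac{1}{\frac{701804801}{41380}} = \frac{41380}{701804801} \approx 5.8962 \cdot 10^{-5}$)
$\left(20705 + 32408\right) + n = \left(20705 + 32408\right) + \frac{41380}{701804801} = 53113 + \frac{41380}{701804801} = \frac{37274958436893}{701804801}$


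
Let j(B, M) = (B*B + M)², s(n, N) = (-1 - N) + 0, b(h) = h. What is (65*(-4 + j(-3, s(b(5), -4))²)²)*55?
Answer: 1536591570800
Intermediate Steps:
s(n, N) = -1 - N
j(B, M) = (M + B²)² (j(B, M) = (B² + M)² = (M + B²)²)
(65*(-4 + j(-3, s(b(5), -4))²)²)*55 = (65*(-4 + (((-1 - 1*(-4)) + (-3)²)²)²)²)*55 = (65*(-4 + (((-1 + 4) + 9)²)²)²)*55 = (65*(-4 + ((3 + 9)²)²)²)*55 = (65*(-4 + (12²)²)²)*55 = (65*(-4 + 144²)²)*55 = (65*(-4 + 20736)²)*55 = (65*20732²)*55 = (65*429815824)*55 = 27938028560*55 = 1536591570800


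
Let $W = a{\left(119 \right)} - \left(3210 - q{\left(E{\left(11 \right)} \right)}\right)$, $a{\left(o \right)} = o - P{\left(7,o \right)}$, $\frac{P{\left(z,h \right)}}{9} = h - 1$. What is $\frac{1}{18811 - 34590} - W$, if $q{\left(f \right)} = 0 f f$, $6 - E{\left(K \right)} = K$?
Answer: $\frac{65530186}{15779} \approx 4153.0$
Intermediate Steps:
$E{\left(K \right)} = 6 - K$
$P{\left(z,h \right)} = -9 + 9 h$ ($P{\left(z,h \right)} = 9 \left(h - 1\right) = 9 \left(-1 + h\right) = -9 + 9 h$)
$q{\left(f \right)} = 0$ ($q{\left(f \right)} = 0 f = 0$)
$a{\left(o \right)} = 9 - 8 o$ ($a{\left(o \right)} = o - \left(-9 + 9 o\right) = 9 - 8 o$)
$W = -4153$ ($W = \left(9 - 952\right) - \left(3210 - 0\right) = \left(9 - 952\right) - \left(3210 + 0\right) = -943 - 3210 = -4153$)
$\frac{1}{18811 - 34590} - W = \frac{1}{18811 - 34590} - -4153 = \frac{1}{-15779} + 4153 = - \frac{1}{15779} + 4153 = \frac{65530186}{15779}$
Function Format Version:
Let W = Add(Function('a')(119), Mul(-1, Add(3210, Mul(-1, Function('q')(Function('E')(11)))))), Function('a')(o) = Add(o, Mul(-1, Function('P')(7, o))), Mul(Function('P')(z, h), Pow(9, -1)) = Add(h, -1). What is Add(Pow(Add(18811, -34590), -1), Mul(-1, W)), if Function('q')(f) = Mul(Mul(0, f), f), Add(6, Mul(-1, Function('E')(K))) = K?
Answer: Rational(65530186, 15779) ≈ 4153.0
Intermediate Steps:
Function('E')(K) = Add(6, Mul(-1, K))
Function('P')(z, h) = Add(-9, Mul(9, h)) (Function('P')(z, h) = Mul(9, Add(h, -1)) = Mul(9, Add(-1, h)) = Add(-9, Mul(9, h)))
Function('q')(f) = 0 (Function('q')(f) = Mul(0, f) = 0)
Function('a')(o) = Add(9, Mul(-8, o)) (Function('a')(o) = Add(o, Mul(-1, Add(-9, Mul(9, o)))) = Add(o, Add(9, Mul(-9, o))) = Add(9, Mul(-8, o)))
W = -4153 (W = Add(Add(9, Mul(-8, 119)), Mul(-1, Add(3210, Mul(-1, 0)))) = Add(Add(9, -952), Mul(-1, Add(3210, 0))) = Add(-943, Mul(-1, 3210)) = Add(-943, -3210) = -4153)
Add(Pow(Add(18811, -34590), -1), Mul(-1, W)) = Add(Pow(Add(18811, -34590), -1), Mul(-1, -4153)) = Add(Pow(-15779, -1), 4153) = Add(Rational(-1, 15779), 4153) = Rational(65530186, 15779)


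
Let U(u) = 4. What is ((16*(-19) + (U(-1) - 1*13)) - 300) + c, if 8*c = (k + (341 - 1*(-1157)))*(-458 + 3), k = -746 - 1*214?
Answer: -124847/4 ≈ -31212.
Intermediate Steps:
k = -960 (k = -746 - 214 = -960)
c = -122395/4 (c = ((-960 + (341 - 1*(-1157)))*(-458 + 3))/8 = ((-960 + (341 + 1157))*(-455))/8 = ((-960 + 1498)*(-455))/8 = (538*(-455))/8 = (⅛)*(-244790) = -122395/4 ≈ -30599.)
((16*(-19) + (U(-1) - 1*13)) - 300) + c = ((16*(-19) + (4 - 1*13)) - 300) - 122395/4 = ((-304 + (4 - 13)) - 300) - 122395/4 = ((-304 - 9) - 300) - 122395/4 = (-313 - 300) - 122395/4 = -613 - 122395/4 = -124847/4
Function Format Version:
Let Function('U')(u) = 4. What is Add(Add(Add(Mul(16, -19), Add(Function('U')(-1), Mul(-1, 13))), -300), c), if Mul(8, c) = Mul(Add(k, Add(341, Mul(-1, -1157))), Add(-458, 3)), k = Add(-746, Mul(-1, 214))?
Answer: Rational(-124847, 4) ≈ -31212.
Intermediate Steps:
k = -960 (k = Add(-746, -214) = -960)
c = Rational(-122395, 4) (c = Mul(Rational(1, 8), Mul(Add(-960, Add(341, Mul(-1, -1157))), Add(-458, 3))) = Mul(Rational(1, 8), Mul(Add(-960, Add(341, 1157)), -455)) = Mul(Rational(1, 8), Mul(Add(-960, 1498), -455)) = Mul(Rational(1, 8), Mul(538, -455)) = Mul(Rational(1, 8), -244790) = Rational(-122395, 4) ≈ -30599.)
Add(Add(Add(Mul(16, -19), Add(Function('U')(-1), Mul(-1, 13))), -300), c) = Add(Add(Add(Mul(16, -19), Add(4, Mul(-1, 13))), -300), Rational(-122395, 4)) = Add(Add(Add(-304, Add(4, -13)), -300), Rational(-122395, 4)) = Add(Add(Add(-304, -9), -300), Rational(-122395, 4)) = Add(Add(-313, -300), Rational(-122395, 4)) = Add(-613, Rational(-122395, 4)) = Rational(-124847, 4)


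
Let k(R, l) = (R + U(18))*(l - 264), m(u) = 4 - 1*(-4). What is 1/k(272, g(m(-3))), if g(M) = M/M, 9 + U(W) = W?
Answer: -1/73903 ≈ -1.3531e-5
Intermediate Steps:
m(u) = 8 (m(u) = 4 + 4 = 8)
U(W) = -9 + W
g(M) = 1
k(R, l) = (-264 + l)*(9 + R) (k(R, l) = (R + (-9 + 18))*(l - 264) = (R + 9)*(-264 + l) = (9 + R)*(-264 + l) = (-264 + l)*(9 + R))
1/k(272, g(m(-3))) = 1/(-2376 - 264*272 + 9*1 + 272*1) = 1/(-2376 - 71808 + 9 + 272) = 1/(-73903) = -1/73903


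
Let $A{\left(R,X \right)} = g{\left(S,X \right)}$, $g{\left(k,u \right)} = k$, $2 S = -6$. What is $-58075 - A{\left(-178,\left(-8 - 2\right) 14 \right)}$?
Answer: $-58072$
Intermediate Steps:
$S = -3$ ($S = \frac{1}{2} \left(-6\right) = -3$)
$A{\left(R,X \right)} = -3$
$-58075 - A{\left(-178,\left(-8 - 2\right) 14 \right)} = -58075 - -3 = -58075 + 3 = -58072$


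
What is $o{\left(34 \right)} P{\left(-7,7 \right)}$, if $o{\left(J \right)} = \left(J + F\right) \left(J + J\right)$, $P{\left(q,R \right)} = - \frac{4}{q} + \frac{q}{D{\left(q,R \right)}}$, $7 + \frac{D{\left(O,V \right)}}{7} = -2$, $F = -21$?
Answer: $\frac{38012}{63} \approx 603.37$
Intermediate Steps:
$D{\left(O,V \right)} = -63$ ($D{\left(O,V \right)} = -49 + 7 \left(-2\right) = -49 - 14 = -63$)
$P{\left(q,R \right)} = - \frac{4}{q} - \frac{q}{63}$ ($P{\left(q,R \right)} = - \frac{4}{q} + \frac{q}{-63} = - \frac{4}{q} + q \left(- \frac{1}{63}\right) = - \frac{4}{q} - \frac{q}{63}$)
$o{\left(J \right)} = 2 J \left(-21 + J\right)$ ($o{\left(J \right)} = \left(J - 21\right) \left(J + J\right) = \left(-21 + J\right) 2 J = 2 J \left(-21 + J\right)$)
$o{\left(34 \right)} P{\left(-7,7 \right)} = 2 \cdot 34 \left(-21 + 34\right) \left(- \frac{4}{-7} - - \frac{1}{9}\right) = 2 \cdot 34 \cdot 13 \left(\left(-4\right) \left(- \frac{1}{7}\right) + \frac{1}{9}\right) = 884 \left(\frac{4}{7} + \frac{1}{9}\right) = 884 \cdot \frac{43}{63} = \frac{38012}{63}$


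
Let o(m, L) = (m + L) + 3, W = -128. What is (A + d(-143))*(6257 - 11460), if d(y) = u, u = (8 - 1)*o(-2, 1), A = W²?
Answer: -85318794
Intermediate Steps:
o(m, L) = 3 + L + m (o(m, L) = (L + m) + 3 = 3 + L + m)
A = 16384 (A = (-128)² = 16384)
u = 14 (u = (8 - 1)*(3 + 1 - 2) = 7*2 = 14)
d(y) = 14
(A + d(-143))*(6257 - 11460) = (16384 + 14)*(6257 - 11460) = 16398*(-5203) = -85318794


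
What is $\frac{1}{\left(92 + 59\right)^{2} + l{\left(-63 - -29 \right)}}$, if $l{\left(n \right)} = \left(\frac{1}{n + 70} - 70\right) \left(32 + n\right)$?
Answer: $\frac{18}{412937} \approx 4.359 \cdot 10^{-5}$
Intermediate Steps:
$l{\left(n \right)} = \left(-70 + \frac{1}{70 + n}\right) \left(32 + n\right)$ ($l{\left(n \right)} = \left(\frac{1}{70 + n} - 70\right) \left(32 + n\right) = \left(-70 + \frac{1}{70 + n}\right) \left(32 + n\right)$)
$\frac{1}{\left(92 + 59\right)^{2} + l{\left(-63 - -29 \right)}} = \frac{1}{\left(92 + 59\right)^{2} + \frac{-156768 - 7139 \left(-63 - -29\right) - 70 \left(-63 - -29\right)^{2}}{70 - 34}} = \frac{1}{151^{2} + \frac{-156768 - 7139 \left(-63 + 29\right) - 70 \left(-63 + 29\right)^{2}}{70 + \left(-63 + 29\right)}} = \frac{1}{22801 + \frac{-156768 - -242726 - 70 \left(-34\right)^{2}}{70 - 34}} = \frac{1}{22801 + \frac{-156768 + 242726 - 80920}{36}} = \frac{1}{22801 + \frac{1}{36} \cdot 5038} = \frac{1}{22801 + \frac{2519}{18}} = \frac{1}{\frac{412937}{18}} = \frac{18}{412937}$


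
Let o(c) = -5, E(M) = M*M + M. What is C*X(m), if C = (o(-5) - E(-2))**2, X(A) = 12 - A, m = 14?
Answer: -98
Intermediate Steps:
E(M) = M + M**2 (E(M) = M**2 + M = M + M**2)
C = 49 (C = (-5 - (-2)*(1 - 2))**2 = (-5 - (-2)*(-1))**2 = (-5 - 1*2)**2 = (-5 - 2)**2 = (-7)**2 = 49)
C*X(m) = 49*(12 - 1*14) = 49*(12 - 14) = 49*(-2) = -98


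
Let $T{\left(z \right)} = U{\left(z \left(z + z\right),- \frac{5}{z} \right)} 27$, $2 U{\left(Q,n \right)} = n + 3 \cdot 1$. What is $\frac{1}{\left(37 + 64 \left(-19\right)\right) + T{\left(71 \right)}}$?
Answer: $- \frac{71}{80901} \approx -0.00087762$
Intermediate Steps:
$U{\left(Q,n \right)} = \frac{3}{2} + \frac{n}{2}$ ($U{\left(Q,n \right)} = \frac{n + 3 \cdot 1}{2} = \frac{n + 3}{2} = \frac{3 + n}{2} = \frac{3}{2} + \frac{n}{2}$)
$T{\left(z \right)} = \frac{81}{2} - \frac{135}{2 z}$ ($T{\left(z \right)} = \left(\frac{3}{2} + \frac{\left(-5\right) \frac{1}{z}}{2}\right) 27 = \left(\frac{3}{2} - \frac{5}{2 z}\right) 27 = \frac{81}{2} - \frac{135}{2 z}$)
$\frac{1}{\left(37 + 64 \left(-19\right)\right) + T{\left(71 \right)}} = \frac{1}{\left(37 + 64 \left(-19\right)\right) + \frac{27 \left(-5 + 3 \cdot 71\right)}{2 \cdot 71}} = \frac{1}{\left(37 - 1216\right) + \frac{27}{2} \cdot \frac{1}{71} \left(-5 + 213\right)} = \frac{1}{-1179 + \frac{27}{2} \cdot \frac{1}{71} \cdot 208} = \frac{1}{-1179 + \frac{2808}{71}} = \frac{1}{- \frac{80901}{71}} = - \frac{71}{80901}$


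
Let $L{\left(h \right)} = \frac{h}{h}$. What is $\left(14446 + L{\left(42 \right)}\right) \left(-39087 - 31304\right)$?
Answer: $-1016938777$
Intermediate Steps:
$L{\left(h \right)} = 1$
$\left(14446 + L{\left(42 \right)}\right) \left(-39087 - 31304\right) = \left(14446 + 1\right) \left(-39087 - 31304\right) = 14447 \left(-70391\right) = -1016938777$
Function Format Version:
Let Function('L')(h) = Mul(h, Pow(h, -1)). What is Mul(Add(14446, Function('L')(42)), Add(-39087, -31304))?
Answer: -1016938777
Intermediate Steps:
Function('L')(h) = 1
Mul(Add(14446, Function('L')(42)), Add(-39087, -31304)) = Mul(Add(14446, 1), Add(-39087, -31304)) = Mul(14447, -70391) = -1016938777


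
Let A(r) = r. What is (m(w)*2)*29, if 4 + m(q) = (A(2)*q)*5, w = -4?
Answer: -2552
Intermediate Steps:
m(q) = -4 + 10*q (m(q) = -4 + (2*q)*5 = -4 + 10*q)
(m(w)*2)*29 = ((-4 + 10*(-4))*2)*29 = ((-4 - 40)*2)*29 = -44*2*29 = -88*29 = -2552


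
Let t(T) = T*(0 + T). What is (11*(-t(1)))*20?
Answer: -220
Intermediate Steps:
t(T) = T² (t(T) = T*T = T²)
(11*(-t(1)))*20 = (11*(-1*1²))*20 = (11*(-1*1))*20 = (11*(-1))*20 = -11*20 = -220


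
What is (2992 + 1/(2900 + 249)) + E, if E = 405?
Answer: 10697154/3149 ≈ 3397.0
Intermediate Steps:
(2992 + 1/(2900 + 249)) + E = (2992 + 1/(2900 + 249)) + 405 = (2992 + 1/3149) + 405 = 9421809/3149 + 405 = 10697154/3149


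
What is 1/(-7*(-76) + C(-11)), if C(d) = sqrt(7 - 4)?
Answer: 532/283021 - sqrt(3)/283021 ≈ 0.0018736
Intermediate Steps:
C(d) = sqrt(3)
1/(-7*(-76) + C(-11)) = 1/(-7*(-76) + sqrt(3)) = 1/(532 + sqrt(3))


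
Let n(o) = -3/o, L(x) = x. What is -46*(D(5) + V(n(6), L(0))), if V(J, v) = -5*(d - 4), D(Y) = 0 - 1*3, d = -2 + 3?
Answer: -552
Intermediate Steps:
d = 1
D(Y) = -3 (D(Y) = 0 - 3 = -3)
V(J, v) = 15 (V(J, v) = -5*(1 - 4) = -5*(-3) = 15)
-46*(D(5) + V(n(6), L(0))) = -46*(-3 + 15) = -46*12 = -552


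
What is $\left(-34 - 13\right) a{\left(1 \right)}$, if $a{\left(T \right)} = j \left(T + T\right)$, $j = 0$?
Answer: $0$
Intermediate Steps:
$a{\left(T \right)} = 0$ ($a{\left(T \right)} = 0 \left(T + T\right) = 0 \cdot 2 T = 0$)
$\left(-34 - 13\right) a{\left(1 \right)} = \left(-34 - 13\right) 0 = \left(-47\right) 0 = 0$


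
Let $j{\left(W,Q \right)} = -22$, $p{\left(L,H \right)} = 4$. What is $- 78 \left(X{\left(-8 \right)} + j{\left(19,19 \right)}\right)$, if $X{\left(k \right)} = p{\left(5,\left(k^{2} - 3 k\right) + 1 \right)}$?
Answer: $1404$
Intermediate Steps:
$X{\left(k \right)} = 4$
$- 78 \left(X{\left(-8 \right)} + j{\left(19,19 \right)}\right) = - 78 \left(4 - 22\right) = \left(-78\right) \left(-18\right) = 1404$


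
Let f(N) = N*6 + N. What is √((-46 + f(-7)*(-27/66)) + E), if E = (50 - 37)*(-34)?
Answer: I*√226490/22 ≈ 21.632*I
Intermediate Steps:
f(N) = 7*N (f(N) = 6*N + N = 7*N)
E = -442 (E = 13*(-34) = -442)
√((-46 + f(-7)*(-27/66)) + E) = √((-46 + (7*(-7))*(-27/66)) - 442) = √((-46 - (-1323)/66) - 442) = √((-46 - 49*(-9/22)) - 442) = √((-46 + 441/22) - 442) = √(-571/22 - 442) = √(-10295/22) = I*√226490/22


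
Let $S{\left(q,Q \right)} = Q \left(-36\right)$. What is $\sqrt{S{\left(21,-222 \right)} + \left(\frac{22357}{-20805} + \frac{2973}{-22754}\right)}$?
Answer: $\frac{\sqrt{1790774588633299815090}}{473396970} \approx 89.391$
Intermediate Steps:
$S{\left(q,Q \right)} = - 36 Q$
$\sqrt{S{\left(21,-222 \right)} + \left(\frac{22357}{-20805} + \frac{2973}{-22754}\right)} = \sqrt{\left(-36\right) \left(-222\right) + \left(\frac{22357}{-20805} + \frac{2973}{-22754}\right)} = \sqrt{7992 + \left(22357 \left(- \frac{1}{20805}\right) + 2973 \left(- \frac{1}{22754}\right)\right)} = \sqrt{7992 - \frac{570564443}{473396970}} = \sqrt{\frac{3782818019797}{473396970}} = \frac{\sqrt{1790774588633299815090}}{473396970}$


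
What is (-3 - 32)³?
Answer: -42875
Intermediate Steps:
(-3 - 32)³ = (-35)³ = -42875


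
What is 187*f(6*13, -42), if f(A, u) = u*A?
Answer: -612612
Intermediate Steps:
f(A, u) = A*u
187*f(6*13, -42) = 187*((6*13)*(-42)) = 187*(78*(-42)) = 187*(-3276) = -612612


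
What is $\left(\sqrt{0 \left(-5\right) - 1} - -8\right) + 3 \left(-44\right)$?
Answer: $-124 + i \approx -124.0 + 1.0 i$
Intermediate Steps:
$\left(\sqrt{0 \left(-5\right) - 1} - -8\right) + 3 \left(-44\right) = \left(\sqrt{0 - 1} + 8\right) - 132 = \left(\sqrt{-1} + 8\right) - 132 = \left(i + 8\right) - 132 = \left(8 + i\right) - 132 = -124 + i$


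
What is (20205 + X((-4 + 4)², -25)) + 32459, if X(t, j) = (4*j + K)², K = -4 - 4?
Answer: 64328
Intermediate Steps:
K = -8
X(t, j) = (-8 + 4*j)² (X(t, j) = (4*j - 8)² = (-8 + 4*j)²)
(20205 + X((-4 + 4)², -25)) + 32459 = (20205 + 16*(-2 - 25)²) + 32459 = (20205 + 16*(-27)²) + 32459 = (20205 + 16*729) + 32459 = (20205 + 11664) + 32459 = 31869 + 32459 = 64328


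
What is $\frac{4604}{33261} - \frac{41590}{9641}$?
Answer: $- \frac{1338937826}{320669301} \approx -4.1754$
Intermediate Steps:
$\frac{4604}{33261} - \frac{41590}{9641} = - \frac{1338937826}{320669301}$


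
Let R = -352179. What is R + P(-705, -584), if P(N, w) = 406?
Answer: -351773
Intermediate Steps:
R + P(-705, -584) = -352179 + 406 = -351773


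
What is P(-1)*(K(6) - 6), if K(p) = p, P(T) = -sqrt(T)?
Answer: 0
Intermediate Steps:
P(-1)*(K(6) - 6) = (-sqrt(-1))*(6 - 6) = -I*0 = 0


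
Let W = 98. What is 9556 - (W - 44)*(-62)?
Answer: 12904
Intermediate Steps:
9556 - (W - 44)*(-62) = 9556 - (98 - 44)*(-62) = 9556 - 54*(-62) = 9556 - 1*(-3348) = 9556 + 3348 = 12904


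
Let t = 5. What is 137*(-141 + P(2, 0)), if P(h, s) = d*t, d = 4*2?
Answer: -13837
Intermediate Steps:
d = 8
P(h, s) = 40 (P(h, s) = 8*5 = 40)
137*(-141 + P(2, 0)) = 137*(-141 + 40) = 137*(-101) = -13837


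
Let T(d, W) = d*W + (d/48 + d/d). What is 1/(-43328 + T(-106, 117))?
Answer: -24/1337549 ≈ -1.7943e-5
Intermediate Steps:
T(d, W) = 1 + d/48 + W*d (T(d, W) = W*d + (d*(1/48) + 1) = W*d + (d/48 + 1) = W*d + (1 + d/48) = 1 + d/48 + W*d)
1/(-43328 + T(-106, 117)) = 1/(-43328 + (1 + (1/48)*(-106) + 117*(-106))) = 1/(-43328 + (1 - 53/24 - 12402)) = 1/(-43328 - 297677/24) = 1/(-1337549/24) = -24/1337549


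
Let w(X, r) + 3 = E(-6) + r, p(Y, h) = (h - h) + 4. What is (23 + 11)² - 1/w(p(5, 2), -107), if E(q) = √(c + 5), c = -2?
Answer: 13984242/12097 + √3/12097 ≈ 1156.0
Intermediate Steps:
p(Y, h) = 4 (p(Y, h) = 0 + 4 = 4)
E(q) = √3 (E(q) = √(-2 + 5) = √3)
w(X, r) = -3 + r + √3 (w(X, r) = -3 + (√3 + r) = -3 + (r + √3) = -3 + r + √3)
(23 + 11)² - 1/w(p(5, 2), -107) = (23 + 11)² - 1/(-3 - 107 + √3) = 34² - 1/(-110 + √3) = 1156 - 1/(-110 + √3)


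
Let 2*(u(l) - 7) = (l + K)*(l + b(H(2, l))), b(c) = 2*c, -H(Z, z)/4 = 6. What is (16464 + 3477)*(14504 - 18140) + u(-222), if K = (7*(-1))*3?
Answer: -72472664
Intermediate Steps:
H(Z, z) = -24 (H(Z, z) = -4*6 = -24)
K = -21 (K = -7*3 = -21)
u(l) = 7 + (-48 + l)*(-21 + l)/2 (u(l) = 7 + ((l - 21)*(l + 2*(-24)))/2 = 7 + ((-21 + l)*(l - 48))/2 = 7 + ((-21 + l)*(-48 + l))/2 = 7 + ((-48 + l)*(-21 + l))/2 = 7 + (-48 + l)*(-21 + l)/2)
(16464 + 3477)*(14504 - 18140) + u(-222) = (16464 + 3477)*(14504 - 18140) + (511 + (1/2)*(-222)**2 - 69/2*(-222)) = 19941*(-3636) + (511 + (1/2)*49284 + 7659) = -72505476 + (511 + 24642 + 7659) = -72505476 + 32812 = -72472664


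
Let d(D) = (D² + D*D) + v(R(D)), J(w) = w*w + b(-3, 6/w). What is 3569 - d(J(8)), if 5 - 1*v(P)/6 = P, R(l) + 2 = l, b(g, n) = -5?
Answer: -3081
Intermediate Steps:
R(l) = -2 + l
v(P) = 30 - 6*P
J(w) = -5 + w² (J(w) = w*w - 5 = w² - 5 = -5 + w²)
d(D) = 42 - 6*D + 2*D² (d(D) = (D² + D*D) + (30 - 6*(-2 + D)) = (D² + D²) + (30 + (12 - 6*D)) = 2*D² + (42 - 6*D) = 42 - 6*D + 2*D²)
3569 - d(J(8)) = 3569 - (42 - 6*(-5 + 8²) + 2*(-5 + 8²)²) = 3569 - (42 - 6*(-5 + 64) + 2*(-5 + 64)²) = 3569 - (42 - 6*59 + 2*59²) = 3569 - (42 - 354 + 2*3481) = 3569 - (42 - 354 + 6962) = 3569 - 1*6650 = 3569 - 6650 = -3081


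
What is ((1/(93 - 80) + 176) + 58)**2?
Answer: 9259849/169 ≈ 54792.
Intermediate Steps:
((1/(93 - 80) + 176) + 58)**2 = ((1/13 + 176) + 58)**2 = (2289/13 + 58)**2 = (3043/13)**2 = 9259849/169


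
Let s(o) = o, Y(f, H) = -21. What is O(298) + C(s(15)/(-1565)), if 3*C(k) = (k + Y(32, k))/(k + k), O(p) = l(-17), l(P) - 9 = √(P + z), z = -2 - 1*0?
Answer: 1123/3 + I*√19 ≈ 374.33 + 4.3589*I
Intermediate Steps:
z = -2 (z = -2 + 0 = -2)
l(P) = 9 + √(-2 + P) (l(P) = 9 + √(P - 2) = 9 + √(-2 + P))
O(p) = 9 + I*√19 (O(p) = 9 + √(-2 - 17) = 9 + √(-19) = 9 + I*√19)
C(k) = (-21 + k)/(6*k) (C(k) = ((k - 21)/(k + k))/3 = ((-21 + k)/((2*k)))/3 = ((-21 + k)*(1/(2*k)))/3 = ((-21 + k)/(2*k))/3 = (-21 + k)/(6*k))
O(298) + C(s(15)/(-1565)) = (9 + I*√19) + (-21 + 15/(-1565))/(6*((15/(-1565)))) = (9 + I*√19) + (-21 + 15*(-1/1565))/(6*((15*(-1/1565)))) = (9 + I*√19) + (-21 - 3/313)/(6*(-3/313)) = (9 + I*√19) + (⅙)*(-313/3)*(-6576/313) = (9 + I*√19) + 1096/3 = 1123/3 + I*√19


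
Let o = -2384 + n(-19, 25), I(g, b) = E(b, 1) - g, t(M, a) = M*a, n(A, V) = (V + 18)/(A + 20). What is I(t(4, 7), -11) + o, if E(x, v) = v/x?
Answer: -26060/11 ≈ -2369.1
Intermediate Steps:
n(A, V) = (18 + V)/(20 + A)
I(g, b) = 1/b - g
o = -2341 (o = -2384 + (18 + 25)/(20 - 19) = -2384 + 43/1 = -2384 + 1*43 = -2384 + 43 = -2341)
I(t(4, 7), -11) + o = (1/(-11) - 4*7) - 2341 = (-1/11 - 1*28) - 2341 = (-1/11 - 28) - 2341 = -309/11 - 2341 = -26060/11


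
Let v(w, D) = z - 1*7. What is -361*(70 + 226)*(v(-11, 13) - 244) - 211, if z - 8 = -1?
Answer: 26072653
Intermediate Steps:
z = 7 (z = 8 - 1 = 7)
v(w, D) = 0 (v(w, D) = 7 - 1*7 = 7 - 7 = 0)
-361*(70 + 226)*(v(-11, 13) - 244) - 211 = -361*(70 + 226)*(0 - 244) - 211 = -106856*(-244) - 211 = -361*(-72224) - 211 = 26072864 - 211 = 26072653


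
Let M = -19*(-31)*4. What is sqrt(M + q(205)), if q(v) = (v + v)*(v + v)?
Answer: 2*sqrt(42614) ≈ 412.86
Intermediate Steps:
q(v) = 4*v**2 (q(v) = (2*v)*(2*v) = 4*v**2)
M = 2356 (M = 589*4 = 2356)
sqrt(M + q(205)) = sqrt(2356 + 4*205**2) = sqrt(2356 + 4*42025) = sqrt(2356 + 168100) = sqrt(170456) = 2*sqrt(42614)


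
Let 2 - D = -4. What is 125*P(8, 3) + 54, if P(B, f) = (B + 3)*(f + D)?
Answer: 12429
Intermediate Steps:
D = 6 (D = 2 - 1*(-4) = 2 + 4 = 6)
P(B, f) = (3 + B)*(6 + f) (P(B, f) = (B + 3)*(f + 6) = (3 + B)*(6 + f))
125*P(8, 3) + 54 = 125*(18 + 3*3 + 6*8 + 8*3) + 54 = 125*(18 + 9 + 48 + 24) + 54 = 125*99 + 54 = 12375 + 54 = 12429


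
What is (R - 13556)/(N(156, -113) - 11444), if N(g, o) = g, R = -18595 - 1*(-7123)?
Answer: 6257/2822 ≈ 2.2172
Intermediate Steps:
R = -11472 (R = -18595 + 7123 = -11472)
(R - 13556)/(N(156, -113) - 11444) = (-11472 - 13556)/(156 - 11444) = -25028/(-11288) = -25028*(-1/11288) = 6257/2822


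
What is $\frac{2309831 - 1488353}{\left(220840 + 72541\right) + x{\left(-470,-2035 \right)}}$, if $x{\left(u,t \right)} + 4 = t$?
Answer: $\frac{136913}{48557} \approx 2.8196$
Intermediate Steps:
$x{\left(u,t \right)} = -4 + t$
$\frac{2309831 - 1488353}{\left(220840 + 72541\right) + x{\left(-470,-2035 \right)}} = \frac{2309831 - 1488353}{\left(220840 + 72541\right) - 2039} = \frac{821478}{293381 - 2039} = \frac{821478}{291342} = 821478 \cdot \frac{1}{291342} = \frac{136913}{48557}$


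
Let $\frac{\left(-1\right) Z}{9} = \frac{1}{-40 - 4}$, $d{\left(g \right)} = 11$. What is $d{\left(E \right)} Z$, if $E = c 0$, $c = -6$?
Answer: $\frac{9}{4} \approx 2.25$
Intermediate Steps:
$E = 0$ ($E = \left(-6\right) 0 = 0$)
$Z = \frac{9}{44}$ ($Z = - \frac{9}{-40 - 4} = - \frac{9}{-44} = \left(-9\right) \left(- \frac{1}{44}\right) = \frac{9}{44} \approx 0.20455$)
$d{\left(E \right)} Z = 11 \cdot \frac{9}{44} = \frac{9}{4}$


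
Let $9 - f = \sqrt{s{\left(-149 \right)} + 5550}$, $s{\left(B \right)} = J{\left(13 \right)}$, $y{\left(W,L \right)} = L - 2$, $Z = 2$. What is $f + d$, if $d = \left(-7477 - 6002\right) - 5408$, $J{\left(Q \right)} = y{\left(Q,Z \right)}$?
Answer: $-18878 - 5 \sqrt{222} \approx -18953.0$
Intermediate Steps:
$y{\left(W,L \right)} = -2 + L$
$J{\left(Q \right)} = 0$ ($J{\left(Q \right)} = -2 + 2 = 0$)
$s{\left(B \right)} = 0$
$d = -18887$ ($d = \left(-7477 - 6002\right) - 5408 = -13479 - 5408 = -18887$)
$f = 9 - 5 \sqrt{222}$ ($f = 9 - \sqrt{0 + 5550} = 9 - \sqrt{5550} = 9 - 5 \sqrt{222} \approx -65.498$)
$f + d = \left(9 - 5 \sqrt{222}\right) - 18887 = -18878 - 5 \sqrt{222}$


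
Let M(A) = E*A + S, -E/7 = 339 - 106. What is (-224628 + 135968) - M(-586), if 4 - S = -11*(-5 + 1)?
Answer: -1044386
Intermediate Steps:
S = -40 (S = 4 - (-11)*(-5 + 1) = 4 - (-11)*(-4) = 4 - 1*44 = 4 - 44 = -40)
E = -1631 (E = -7*(339 - 106) = -7*233 = -1631)
M(A) = -40 - 1631*A (M(A) = -1631*A - 40 = -40 - 1631*A)
(-224628 + 135968) - M(-586) = (-224628 + 135968) - (-40 - 1631*(-586)) = -88660 - (-40 + 955766) = -88660 - 1*955726 = -88660 - 955726 = -1044386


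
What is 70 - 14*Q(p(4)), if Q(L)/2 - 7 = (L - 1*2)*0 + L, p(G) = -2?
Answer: -70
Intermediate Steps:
Q(L) = 14 + 2*L (Q(L) = 14 + 2*((L - 1*2)*0 + L) = 14 + 2*((L - 2)*0 + L) = 14 + 2*((-2 + L)*0 + L) = 14 + 2*(0 + L) = 14 + 2*L)
70 - 14*Q(p(4)) = 70 - 14*(14 + 2*(-2)) = 70 - 14*(14 - 4) = 70 - 14*10 = 70 - 140 = -70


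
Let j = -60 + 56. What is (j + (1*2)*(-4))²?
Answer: 144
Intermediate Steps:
j = -4
(j + (1*2)*(-4))² = (-4 + (1*2)*(-4))² = (-4 + 2*(-4))² = (-4 - 8)² = (-12)² = 144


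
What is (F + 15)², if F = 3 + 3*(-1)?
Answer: 225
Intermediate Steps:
F = 0 (F = 3 - 3 = 0)
(F + 15)² = (0 + 15)² = 15² = 225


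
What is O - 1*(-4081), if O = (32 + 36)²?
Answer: 8705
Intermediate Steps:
O = 4624 (O = 68² = 4624)
O - 1*(-4081) = 4624 - 1*(-4081) = 4624 + 4081 = 8705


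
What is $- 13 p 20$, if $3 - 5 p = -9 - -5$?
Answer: $-364$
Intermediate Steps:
$p = \frac{7}{5}$ ($p = \frac{3}{5} - \frac{-9 - -5}{5} = \frac{3}{5} - \frac{-9 + 5}{5} = \frac{3}{5} - - \frac{4}{5} = \frac{3}{5} + \frac{4}{5} = \frac{7}{5} \approx 1.4$)
$- 13 p 20 = \left(-13\right) \frac{7}{5} \cdot 20 = \left(- \frac{91}{5}\right) 20 = -364$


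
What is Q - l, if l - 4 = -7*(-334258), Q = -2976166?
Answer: -5315976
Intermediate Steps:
l = 2339810 (l = 4 - 7*(-334258) = 4 + 2339806 = 2339810)
Q - l = -2976166 - 1*2339810 = -2976166 - 2339810 = -5315976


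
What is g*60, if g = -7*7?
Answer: -2940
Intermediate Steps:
g = -49
g*60 = -49*60 = -2940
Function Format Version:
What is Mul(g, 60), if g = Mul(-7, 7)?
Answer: -2940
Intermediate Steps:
g = -49
Mul(g, 60) = Mul(-49, 60) = -2940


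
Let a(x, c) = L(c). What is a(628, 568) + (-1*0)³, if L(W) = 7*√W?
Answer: 14*√142 ≈ 166.83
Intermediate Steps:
a(x, c) = 7*√c
a(628, 568) + (-1*0)³ = 7*√568 + (-1*0)³ = 7*(2*√142) + 0³ = 14*√142 + 0 = 14*√142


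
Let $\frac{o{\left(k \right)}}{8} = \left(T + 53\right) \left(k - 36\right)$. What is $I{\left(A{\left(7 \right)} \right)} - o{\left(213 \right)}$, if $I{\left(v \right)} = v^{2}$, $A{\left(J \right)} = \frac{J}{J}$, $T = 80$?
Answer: $-188327$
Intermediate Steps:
$o{\left(k \right)} = -38304 + 1064 k$ ($o{\left(k \right)} = 8 \left(80 + 53\right) \left(k - 36\right) = 8 \cdot 133 \left(-36 + k\right) = 8 \left(-4788 + 133 k\right) = -38304 + 1064 k$)
$A{\left(J \right)} = 1$
$I{\left(A{\left(7 \right)} \right)} - o{\left(213 \right)} = 1^{2} - \left(-38304 + 1064 \cdot 213\right) = 1 - \left(-38304 + 226632\right) = 1 - 188328 = -188327$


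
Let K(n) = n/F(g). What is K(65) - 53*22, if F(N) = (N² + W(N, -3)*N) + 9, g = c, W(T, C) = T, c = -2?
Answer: -19757/17 ≈ -1162.2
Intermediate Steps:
g = -2
F(N) = 9 + 2*N² (F(N) = (N² + N*N) + 9 = (N² + N²) + 9 = 2*N² + 9 = 9 + 2*N²)
K(n) = n/17 (K(n) = n/(9 + 2*(-2)²) = n/(9 + 2*4) = n/(9 + 8) = n/17)
K(65) - 53*22 = (1/17)*65 - 53*22 = 65/17 - 1166 = -19757/17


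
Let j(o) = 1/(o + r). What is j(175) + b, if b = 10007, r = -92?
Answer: 830582/83 ≈ 10007.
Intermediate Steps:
j(o) = 1/(-92 + o) (j(o) = 1/(o - 92) = 1/(-92 + o))
j(175) + b = 1/(-92 + 175) + 10007 = 1/83 + 10007 = 830582/83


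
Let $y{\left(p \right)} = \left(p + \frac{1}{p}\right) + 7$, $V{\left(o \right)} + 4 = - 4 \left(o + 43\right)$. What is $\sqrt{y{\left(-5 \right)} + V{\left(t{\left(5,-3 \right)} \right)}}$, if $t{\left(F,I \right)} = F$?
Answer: $\frac{i \sqrt{4855}}{5} \approx 13.936 i$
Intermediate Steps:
$V{\left(o \right)} = -176 - 4 o$ ($V{\left(o \right)} = -4 - 4 \left(o + 43\right) = -4 - 4 \left(43 + o\right) = -4 - \left(172 + 4 o\right) = -176 - 4 o$)
$y{\left(p \right)} = 7 + p + \frac{1}{p}$
$\sqrt{y{\left(-5 \right)} + V{\left(t{\left(5,-3 \right)} \right)}} = \sqrt{\left(7 - 5 + \frac{1}{-5}\right) - 196} = \sqrt{\left(7 - 5 - \frac{1}{5}\right) - 196} = \sqrt{\frac{9}{5} - 196} = \sqrt{- \frac{971}{5}} = \frac{i \sqrt{4855}}{5}$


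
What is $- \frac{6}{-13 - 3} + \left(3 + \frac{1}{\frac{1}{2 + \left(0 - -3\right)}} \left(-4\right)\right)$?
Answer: $- \frac{133}{8} \approx -16.625$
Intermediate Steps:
$- \frac{6}{-13 - 3} + \left(3 + \frac{1}{\frac{1}{2 + \left(0 - -3\right)}} \left(-4\right)\right) = - \frac{6}{-16} + \left(3 + \frac{1}{\frac{1}{2 + \left(0 + 3\right)}} \left(-4\right)\right) = \left(-6\right) \left(- \frac{1}{16}\right) + \left(3 + \frac{1}{\frac{1}{2 + 3}} \left(-4\right)\right) = \frac{3}{8} + \left(3 + \frac{1}{\frac{1}{5}} \left(-4\right)\right) = \frac{3}{8} + \left(3 + 5 \left(-4\right)\right) = \frac{3}{8} + \left(3 - 20\right) = \frac{3}{8} - 17 = - \frac{133}{8}$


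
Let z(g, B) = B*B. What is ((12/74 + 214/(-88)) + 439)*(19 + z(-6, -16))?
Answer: 17774925/148 ≈ 1.2010e+5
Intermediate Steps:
z(g, B) = B**2
((12/74 + 214/(-88)) + 439)*(19 + z(-6, -16)) = ((12/74 + 214/(-88)) + 439)*(19 + (-16)**2) = ((12*(1/74) + 214*(-1/88)) + 439)*(19 + 256) = ((6/37 - 107/44) + 439)*275 = (-3695/1628 + 439)*275 = (710997/1628)*275 = 17774925/148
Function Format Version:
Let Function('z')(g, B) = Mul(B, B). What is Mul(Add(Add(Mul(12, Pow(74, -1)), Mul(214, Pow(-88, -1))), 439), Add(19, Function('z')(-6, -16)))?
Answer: Rational(17774925, 148) ≈ 1.2010e+5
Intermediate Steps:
Function('z')(g, B) = Pow(B, 2)
Mul(Add(Add(Mul(12, Pow(74, -1)), Mul(214, Pow(-88, -1))), 439), Add(19, Function('z')(-6, -16))) = Mul(Add(Add(Mul(12, Pow(74, -1)), Mul(214, Pow(-88, -1))), 439), Add(19, Pow(-16, 2))) = Mul(Add(Add(Mul(12, Rational(1, 74)), Mul(214, Rational(-1, 88))), 439), Add(19, 256)) = Mul(Add(Add(Rational(6, 37), Rational(-107, 44)), 439), 275) = Mul(Add(Rational(-3695, 1628), 439), 275) = Mul(Rational(710997, 1628), 275) = Rational(17774925, 148)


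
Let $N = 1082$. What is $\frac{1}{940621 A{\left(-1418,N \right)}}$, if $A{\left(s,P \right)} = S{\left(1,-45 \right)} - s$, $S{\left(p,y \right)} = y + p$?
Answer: $\frac{1}{1292413254} \approx 7.7375 \cdot 10^{-10}$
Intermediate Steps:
$S{\left(p,y \right)} = p + y$
$A{\left(s,P \right)} = -44 - s$ ($A{\left(s,P \right)} = \left(1 - 45\right) - s = -44 - s$)
$\frac{1}{940621 A{\left(-1418,N \right)}} = \frac{1}{940621 \left(-44 - -1418\right)} = \frac{1}{940621 \left(-44 + 1418\right)} = \frac{1}{940621 \cdot 1374} = \frac{1}{940621} \cdot \frac{1}{1374} = \frac{1}{1292413254}$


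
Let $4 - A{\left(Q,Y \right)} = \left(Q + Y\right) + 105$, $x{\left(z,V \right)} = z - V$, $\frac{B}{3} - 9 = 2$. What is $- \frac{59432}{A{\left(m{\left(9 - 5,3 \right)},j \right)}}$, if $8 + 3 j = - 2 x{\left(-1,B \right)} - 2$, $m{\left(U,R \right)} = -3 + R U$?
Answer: $\frac{44574}{97} \approx 459.53$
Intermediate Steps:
$B = 33$ ($B = 27 + 3 \cdot 2 = 27 + 6 = 33$)
$j = \frac{58}{3}$ ($j = - \frac{8}{3} + \frac{- 2 \left(-1 - 33\right) - 2}{3} = - \frac{8}{3} + \frac{\left(-2\right) \left(-34\right) - 2}{3} = - \frac{8}{3} + \frac{68 - 2}{3} = - \frac{8}{3} + \frac{1}{3} \cdot 66 = - \frac{8}{3} + 22 = \frac{58}{3} \approx 19.333$)
$A{\left(Q,Y \right)} = -101 - Q - Y$ ($A{\left(Q,Y \right)} = 4 - \left(\left(Q + Y\right) + 105\right) = 4 - \left(105 + Q + Y\right) = -101 - Q - Y$)
$- \frac{59432}{A{\left(m{\left(9 - 5,3 \right)},j \right)}} = - \frac{59432}{-101 - \left(-3 + 3 \left(9 - 5\right)\right) - \frac{58}{3}} = - \frac{59432}{-101 - \left(-3 + 3 \cdot 4\right) - \frac{58}{3}} = - \frac{59432}{-101 - \left(-3 + 12\right) - \frac{58}{3}} = - \frac{59432}{-101 - 9 - \frac{58}{3}} = - \frac{59432}{- \frac{388}{3}} = \left(-59432\right) \left(- \frac{3}{388}\right) = \frac{44574}{97}$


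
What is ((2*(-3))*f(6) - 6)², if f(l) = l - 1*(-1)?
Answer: 2304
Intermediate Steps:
f(l) = 1 + l (f(l) = l + 1 = 1 + l)
((2*(-3))*f(6) - 6)² = ((2*(-3))*(1 + 6) - 6)² = (-6*7 - 6)² = (-42 - 6)² = (-48)² = 2304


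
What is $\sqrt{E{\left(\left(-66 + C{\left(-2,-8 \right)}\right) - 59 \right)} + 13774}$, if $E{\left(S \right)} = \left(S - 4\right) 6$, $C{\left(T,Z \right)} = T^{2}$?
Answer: $4 \sqrt{814} \approx 114.12$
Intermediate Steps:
$E{\left(S \right)} = -24 + 6 S$ ($E{\left(S \right)} = \left(-4 + S\right) 6 = -24 + 6 S$)
$\sqrt{E{\left(\left(-66 + C{\left(-2,-8 \right)}\right) - 59 \right)} + 13774} = \sqrt{\left(-24 + 6 \left(\left(-66 + \left(-2\right)^{2}\right) - 59\right)\right) + 13774} = \sqrt{\left(-24 + 6 \left(\left(-66 + 4\right) - 59\right)\right) + 13774} = \sqrt{\left(-24 + 6 \left(-62 - 59\right)\right) + 13774} = \sqrt{\left(-24 + 6 \left(-121\right)\right) + 13774} = \sqrt{\left(-24 - 726\right) + 13774} = \sqrt{-750 + 13774} = \sqrt{13024} = 4 \sqrt{814}$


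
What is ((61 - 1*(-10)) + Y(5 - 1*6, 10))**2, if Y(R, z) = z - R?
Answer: 6724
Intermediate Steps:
((61 - 1*(-10)) + Y(5 - 1*6, 10))**2 = ((61 - 1*(-10)) + (10 - (5 - 1*6)))**2 = ((61 + 10) + (10 - (5 - 6)))**2 = (71 + (10 - 1*(-1)))**2 = (71 + (10 + 1))**2 = (71 + 11)**2 = 82**2 = 6724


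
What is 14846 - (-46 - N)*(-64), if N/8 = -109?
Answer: 67710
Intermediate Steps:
N = -872 (N = 8*(-109) = -872)
14846 - (-46 - N)*(-64) = 14846 - (-46 - 1*(-872))*(-64) = 14846 - (-46 + 872)*(-64) = 14846 - 826*(-64) = 14846 - 1*(-52864) = 14846 + 52864 = 67710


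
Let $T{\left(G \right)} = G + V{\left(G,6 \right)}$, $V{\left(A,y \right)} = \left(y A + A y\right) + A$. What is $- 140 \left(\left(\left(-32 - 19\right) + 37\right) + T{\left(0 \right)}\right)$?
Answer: $1960$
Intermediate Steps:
$V{\left(A,y \right)} = A + 2 A y$ ($V{\left(A,y \right)} = \left(A y + A y\right) + A = 2 A y + A = A + 2 A y$)
$T{\left(G \right)} = 14 G$ ($T{\left(G \right)} = G + G \left(1 + 2 \cdot 6\right) = G + G \left(1 + 12\right) = G + G 13 = G + 13 G = 14 G$)
$- 140 \left(\left(\left(-32 - 19\right) + 37\right) + T{\left(0 \right)}\right) = - 140 \left(\left(\left(-32 - 19\right) + 37\right) + 14 \cdot 0\right) = - 140 \left(\left(-51 + 37\right) + 0\right) = - 140 \left(-14 + 0\right) = \left(-140\right) \left(-14\right) = 1960$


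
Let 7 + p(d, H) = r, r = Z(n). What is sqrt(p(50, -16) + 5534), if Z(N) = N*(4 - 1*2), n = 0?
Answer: sqrt(5527) ≈ 74.344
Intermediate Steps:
Z(N) = 2*N (Z(N) = N*(4 - 2) = N*2 = 2*N)
r = 0 (r = 2*0 = 0)
p(d, H) = -7 (p(d, H) = -7 + 0 = -7)
sqrt(p(50, -16) + 5534) = sqrt(-7 + 5534) = sqrt(5527)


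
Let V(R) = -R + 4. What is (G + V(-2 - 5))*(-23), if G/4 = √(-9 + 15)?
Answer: -253 - 92*√6 ≈ -478.35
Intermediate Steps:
G = 4*√6 (G = 4*√(-9 + 15) = 4*√6 ≈ 9.7980)
V(R) = 4 - R
(G + V(-2 - 5))*(-23) = (4*√6 + (4 - (-2 - 5)))*(-23) = (4*√6 + (4 - 1*(-7)))*(-23) = (4*√6 + (4 + 7))*(-23) = (4*√6 + 11)*(-23) = (11 + 4*√6)*(-23) = -253 - 92*√6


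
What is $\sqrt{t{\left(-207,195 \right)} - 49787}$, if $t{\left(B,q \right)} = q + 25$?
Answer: $i \sqrt{49567} \approx 222.64 i$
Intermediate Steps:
$t{\left(B,q \right)} = 25 + q$
$\sqrt{t{\left(-207,195 \right)} - 49787} = \sqrt{\left(25 + 195\right) - 49787} = \sqrt{220 - 49787} = \sqrt{-49567} = i \sqrt{49567}$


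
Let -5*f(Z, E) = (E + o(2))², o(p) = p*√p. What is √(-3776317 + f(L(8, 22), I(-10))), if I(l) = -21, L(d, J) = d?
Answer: √(-94410170 + 420*√2)/5 ≈ 1943.3*I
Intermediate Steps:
o(p) = p^(3/2)
f(Z, E) = -(E + 2*√2)²/5 (f(Z, E) = -(E + 2^(3/2))²/5 = -(E + 2*√2)²/5)
√(-3776317 + f(L(8, 22), I(-10))) = √(-3776317 - (-21 + 2*√2)²/5)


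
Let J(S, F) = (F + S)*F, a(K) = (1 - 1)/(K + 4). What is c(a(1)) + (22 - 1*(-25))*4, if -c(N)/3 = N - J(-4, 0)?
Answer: 188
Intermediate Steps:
a(K) = 0 (a(K) = 0/(4 + K) = 0)
J(S, F) = F*(F + S)
c(N) = -3*N (c(N) = -3*(N - 0*(0 - 4)) = -3*(N - 0*(-4)) = -3*(N - 1*0) = -3*(N + 0) = -3*N)
c(a(1)) + (22 - 1*(-25))*4 = -3*0 + (22 - 1*(-25))*4 = 0 + (22 + 25)*4 = 0 + 47*4 = 0 + 188 = 188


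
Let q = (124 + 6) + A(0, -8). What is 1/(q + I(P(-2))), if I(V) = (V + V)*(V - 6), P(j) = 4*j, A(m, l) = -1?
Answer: 1/353 ≈ 0.0028329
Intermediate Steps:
q = 129 (q = (124 + 6) - 1 = 130 - 1 = 129)
I(V) = 2*V*(-6 + V) (I(V) = (2*V)*(-6 + V) = 2*V*(-6 + V))
1/(q + I(P(-2))) = 1/(129 + 2*(4*(-2))*(-6 + 4*(-2))) = 1/(129 + 2*(-8)*(-6 - 8)) = 1/(129 + 2*(-8)*(-14)) = 1/(129 + 224) = 1/353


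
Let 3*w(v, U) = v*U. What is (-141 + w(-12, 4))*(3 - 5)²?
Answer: -628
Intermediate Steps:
w(v, U) = U*v/3 (w(v, U) = (v*U)/3 = (U*v)/3 = U*v/3)
(-141 + w(-12, 4))*(3 - 5)² = (-141 + (⅓)*4*(-12))*(3 - 5)² = (-141 - 16)*(-2)² = -157*4 = -628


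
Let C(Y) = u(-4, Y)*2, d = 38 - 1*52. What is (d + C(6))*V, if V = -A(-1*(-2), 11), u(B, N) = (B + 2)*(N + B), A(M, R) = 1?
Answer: 22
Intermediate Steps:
u(B, N) = (2 + B)*(B + N)
d = -14 (d = 38 - 52 = -14)
C(Y) = 16 - 4*Y (C(Y) = ((-4)² + 2*(-4) + 2*Y - 4*Y)*2 = (16 - 8 + 2*Y - 4*Y)*2 = (8 - 2*Y)*2 = 16 - 4*Y)
V = -1 (V = -1*1 = -1)
(d + C(6))*V = (-14 + (16 - 4*6))*(-1) = (-14 + (16 - 24))*(-1) = (-14 - 8)*(-1) = -22*(-1) = 22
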